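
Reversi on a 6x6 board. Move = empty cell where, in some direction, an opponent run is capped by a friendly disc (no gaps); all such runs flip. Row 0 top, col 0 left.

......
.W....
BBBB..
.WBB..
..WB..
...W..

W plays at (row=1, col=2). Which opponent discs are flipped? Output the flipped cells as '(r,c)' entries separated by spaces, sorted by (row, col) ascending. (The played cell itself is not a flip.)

Dir NW: first cell '.' (not opp) -> no flip
Dir N: first cell '.' (not opp) -> no flip
Dir NE: first cell '.' (not opp) -> no flip
Dir W: first cell 'W' (not opp) -> no flip
Dir E: first cell '.' (not opp) -> no flip
Dir SW: opp run (2,1), next='.' -> no flip
Dir S: opp run (2,2) (3,2) capped by W -> flip
Dir SE: opp run (2,3), next='.' -> no flip

Answer: (2,2) (3,2)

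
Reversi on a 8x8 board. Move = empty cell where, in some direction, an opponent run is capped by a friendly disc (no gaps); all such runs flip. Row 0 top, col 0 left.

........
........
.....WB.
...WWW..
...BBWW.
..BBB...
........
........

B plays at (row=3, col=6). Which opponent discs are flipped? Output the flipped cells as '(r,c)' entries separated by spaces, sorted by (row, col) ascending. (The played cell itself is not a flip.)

Dir NW: opp run (2,5), next='.' -> no flip
Dir N: first cell 'B' (not opp) -> no flip
Dir NE: first cell '.' (not opp) -> no flip
Dir W: opp run (3,5) (3,4) (3,3), next='.' -> no flip
Dir E: first cell '.' (not opp) -> no flip
Dir SW: opp run (4,5) capped by B -> flip
Dir S: opp run (4,6), next='.' -> no flip
Dir SE: first cell '.' (not opp) -> no flip

Answer: (4,5)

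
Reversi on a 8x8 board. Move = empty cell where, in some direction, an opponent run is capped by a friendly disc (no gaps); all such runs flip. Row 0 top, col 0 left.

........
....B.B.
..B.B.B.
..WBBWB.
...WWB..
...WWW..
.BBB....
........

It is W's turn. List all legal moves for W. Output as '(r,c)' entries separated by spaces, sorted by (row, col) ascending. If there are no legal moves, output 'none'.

(0,3): no bracket -> illegal
(0,4): flips 3 -> legal
(0,5): no bracket -> illegal
(0,6): no bracket -> illegal
(0,7): no bracket -> illegal
(1,1): flips 2 -> legal
(1,2): flips 1 -> legal
(1,3): flips 1 -> legal
(1,5): no bracket -> illegal
(1,7): flips 1 -> legal
(2,1): no bracket -> illegal
(2,3): flips 1 -> legal
(2,5): flips 1 -> legal
(2,7): flips 2 -> legal
(3,1): no bracket -> illegal
(3,7): flips 1 -> legal
(4,2): no bracket -> illegal
(4,6): flips 1 -> legal
(4,7): no bracket -> illegal
(5,0): no bracket -> illegal
(5,1): no bracket -> illegal
(5,2): no bracket -> illegal
(5,6): no bracket -> illegal
(6,0): no bracket -> illegal
(6,4): no bracket -> illegal
(7,0): no bracket -> illegal
(7,1): flips 1 -> legal
(7,2): flips 1 -> legal
(7,3): flips 1 -> legal
(7,4): no bracket -> illegal

Answer: (0,4) (1,1) (1,2) (1,3) (1,7) (2,3) (2,5) (2,7) (3,7) (4,6) (7,1) (7,2) (7,3)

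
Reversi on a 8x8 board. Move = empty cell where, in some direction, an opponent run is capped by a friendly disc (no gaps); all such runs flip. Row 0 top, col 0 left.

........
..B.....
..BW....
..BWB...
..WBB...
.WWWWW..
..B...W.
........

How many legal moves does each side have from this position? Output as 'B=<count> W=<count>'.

-- B to move --
(1,3): flips 2 -> legal
(1,4): flips 1 -> legal
(2,4): flips 1 -> legal
(3,1): no bracket -> illegal
(4,0): flips 1 -> legal
(4,1): flips 1 -> legal
(4,5): no bracket -> illegal
(4,6): no bracket -> illegal
(5,0): no bracket -> illegal
(5,6): no bracket -> illegal
(5,7): no bracket -> illegal
(6,0): no bracket -> illegal
(6,1): flips 1 -> legal
(6,3): flips 1 -> legal
(6,4): flips 1 -> legal
(6,5): flips 1 -> legal
(6,7): no bracket -> illegal
(7,5): no bracket -> illegal
(7,6): no bracket -> illegal
(7,7): flips 2 -> legal
B mobility = 10
-- W to move --
(0,1): flips 1 -> legal
(0,2): flips 3 -> legal
(0,3): no bracket -> illegal
(1,1): flips 1 -> legal
(1,3): no bracket -> illegal
(2,1): flips 3 -> legal
(2,4): flips 2 -> legal
(2,5): flips 2 -> legal
(3,1): flips 1 -> legal
(3,5): flips 2 -> legal
(4,1): flips 1 -> legal
(4,5): flips 3 -> legal
(6,1): no bracket -> illegal
(6,3): no bracket -> illegal
(7,1): flips 1 -> legal
(7,2): flips 1 -> legal
(7,3): flips 1 -> legal
W mobility = 13

Answer: B=10 W=13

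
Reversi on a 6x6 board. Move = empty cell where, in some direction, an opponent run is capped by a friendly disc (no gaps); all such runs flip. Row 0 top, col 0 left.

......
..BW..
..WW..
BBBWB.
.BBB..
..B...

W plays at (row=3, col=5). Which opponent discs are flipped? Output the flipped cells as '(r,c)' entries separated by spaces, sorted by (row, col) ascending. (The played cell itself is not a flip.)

Answer: (3,4)

Derivation:
Dir NW: first cell '.' (not opp) -> no flip
Dir N: first cell '.' (not opp) -> no flip
Dir NE: edge -> no flip
Dir W: opp run (3,4) capped by W -> flip
Dir E: edge -> no flip
Dir SW: first cell '.' (not opp) -> no flip
Dir S: first cell '.' (not opp) -> no flip
Dir SE: edge -> no flip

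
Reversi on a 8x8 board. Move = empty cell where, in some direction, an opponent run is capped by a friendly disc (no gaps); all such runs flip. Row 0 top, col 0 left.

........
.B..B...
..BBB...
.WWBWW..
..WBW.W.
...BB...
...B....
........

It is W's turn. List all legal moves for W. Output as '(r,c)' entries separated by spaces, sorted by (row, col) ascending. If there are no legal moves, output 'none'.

Answer: (0,0) (0,4) (0,5) (1,2) (1,3) (1,5) (5,2) (6,2) (6,4) (6,5)

Derivation:
(0,0): flips 3 -> legal
(0,1): no bracket -> illegal
(0,2): no bracket -> illegal
(0,3): no bracket -> illegal
(0,4): flips 2 -> legal
(0,5): flips 2 -> legal
(1,0): no bracket -> illegal
(1,2): flips 2 -> legal
(1,3): flips 2 -> legal
(1,5): flips 2 -> legal
(2,0): no bracket -> illegal
(2,1): no bracket -> illegal
(2,5): no bracket -> illegal
(4,5): no bracket -> illegal
(5,2): flips 1 -> legal
(5,5): no bracket -> illegal
(6,2): flips 1 -> legal
(6,4): flips 2 -> legal
(6,5): flips 2 -> legal
(7,2): no bracket -> illegal
(7,3): no bracket -> illegal
(7,4): no bracket -> illegal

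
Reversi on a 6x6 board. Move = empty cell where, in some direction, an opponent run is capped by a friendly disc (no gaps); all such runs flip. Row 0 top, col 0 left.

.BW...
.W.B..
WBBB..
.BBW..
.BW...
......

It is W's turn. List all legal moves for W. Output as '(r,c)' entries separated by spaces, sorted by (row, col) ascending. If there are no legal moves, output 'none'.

(0,0): flips 1 -> legal
(0,3): flips 2 -> legal
(0,4): no bracket -> illegal
(1,0): no bracket -> illegal
(1,2): flips 2 -> legal
(1,4): no bracket -> illegal
(2,4): flips 4 -> legal
(3,0): flips 2 -> legal
(3,4): no bracket -> illegal
(4,0): flips 1 -> legal
(4,3): no bracket -> illegal
(5,0): no bracket -> illegal
(5,1): flips 3 -> legal
(5,2): no bracket -> illegal

Answer: (0,0) (0,3) (1,2) (2,4) (3,0) (4,0) (5,1)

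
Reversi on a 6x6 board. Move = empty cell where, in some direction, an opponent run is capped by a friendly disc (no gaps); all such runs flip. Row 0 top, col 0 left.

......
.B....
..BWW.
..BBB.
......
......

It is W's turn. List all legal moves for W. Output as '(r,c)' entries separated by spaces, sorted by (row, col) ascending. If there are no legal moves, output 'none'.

(0,0): no bracket -> illegal
(0,1): no bracket -> illegal
(0,2): no bracket -> illegal
(1,0): no bracket -> illegal
(1,2): no bracket -> illegal
(1,3): no bracket -> illegal
(2,0): no bracket -> illegal
(2,1): flips 1 -> legal
(2,5): no bracket -> illegal
(3,1): no bracket -> illegal
(3,5): no bracket -> illegal
(4,1): flips 1 -> legal
(4,2): flips 1 -> legal
(4,3): flips 1 -> legal
(4,4): flips 1 -> legal
(4,5): flips 1 -> legal

Answer: (2,1) (4,1) (4,2) (4,3) (4,4) (4,5)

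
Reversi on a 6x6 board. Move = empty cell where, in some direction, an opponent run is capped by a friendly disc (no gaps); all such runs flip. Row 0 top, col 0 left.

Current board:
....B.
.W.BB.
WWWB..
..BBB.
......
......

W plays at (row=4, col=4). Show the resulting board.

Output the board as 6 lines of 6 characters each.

Answer: ....B.
.W.BB.
WWWB..
..BWB.
....W.
......

Derivation:
Place W at (4,4); scan 8 dirs for brackets.
Dir NW: opp run (3,3) capped by W -> flip
Dir N: opp run (3,4), next='.' -> no flip
Dir NE: first cell '.' (not opp) -> no flip
Dir W: first cell '.' (not opp) -> no flip
Dir E: first cell '.' (not opp) -> no flip
Dir SW: first cell '.' (not opp) -> no flip
Dir S: first cell '.' (not opp) -> no flip
Dir SE: first cell '.' (not opp) -> no flip
All flips: (3,3)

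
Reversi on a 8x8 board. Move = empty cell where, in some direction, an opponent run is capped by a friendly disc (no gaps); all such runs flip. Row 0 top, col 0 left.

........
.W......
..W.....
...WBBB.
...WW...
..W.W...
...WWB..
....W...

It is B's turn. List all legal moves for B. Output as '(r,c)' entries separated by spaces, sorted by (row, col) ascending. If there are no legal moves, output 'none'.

(0,0): no bracket -> illegal
(0,1): no bracket -> illegal
(0,2): no bracket -> illegal
(1,0): no bracket -> illegal
(1,2): no bracket -> illegal
(1,3): no bracket -> illegal
(2,0): no bracket -> illegal
(2,1): no bracket -> illegal
(2,3): no bracket -> illegal
(2,4): no bracket -> illegal
(3,1): no bracket -> illegal
(3,2): flips 3 -> legal
(4,1): no bracket -> illegal
(4,2): no bracket -> illegal
(4,5): no bracket -> illegal
(5,1): no bracket -> illegal
(5,3): flips 1 -> legal
(5,5): no bracket -> illegal
(6,1): flips 2 -> legal
(6,2): flips 2 -> legal
(7,2): no bracket -> illegal
(7,3): no bracket -> illegal
(7,5): no bracket -> illegal

Answer: (3,2) (5,3) (6,1) (6,2)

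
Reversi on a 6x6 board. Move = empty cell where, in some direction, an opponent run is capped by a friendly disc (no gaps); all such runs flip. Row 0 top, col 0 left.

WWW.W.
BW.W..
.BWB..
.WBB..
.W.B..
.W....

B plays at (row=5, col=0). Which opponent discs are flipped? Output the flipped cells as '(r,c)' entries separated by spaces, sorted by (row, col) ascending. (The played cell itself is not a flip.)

Dir NW: edge -> no flip
Dir N: first cell '.' (not opp) -> no flip
Dir NE: opp run (4,1) capped by B -> flip
Dir W: edge -> no flip
Dir E: opp run (5,1), next='.' -> no flip
Dir SW: edge -> no flip
Dir S: edge -> no flip
Dir SE: edge -> no flip

Answer: (4,1)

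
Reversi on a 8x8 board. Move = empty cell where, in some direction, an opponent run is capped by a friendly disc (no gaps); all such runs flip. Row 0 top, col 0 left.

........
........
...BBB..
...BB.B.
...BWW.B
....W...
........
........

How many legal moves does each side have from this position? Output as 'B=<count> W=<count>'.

-- B to move --
(3,5): no bracket -> illegal
(4,6): flips 2 -> legal
(5,3): no bracket -> illegal
(5,5): flips 1 -> legal
(5,6): flips 1 -> legal
(6,3): flips 2 -> legal
(6,4): flips 2 -> legal
(6,5): flips 1 -> legal
B mobility = 6
-- W to move --
(1,2): flips 2 -> legal
(1,3): no bracket -> illegal
(1,4): flips 2 -> legal
(1,5): no bracket -> illegal
(1,6): no bracket -> illegal
(2,2): flips 1 -> legal
(2,6): no bracket -> illegal
(2,7): flips 1 -> legal
(3,2): flips 1 -> legal
(3,5): no bracket -> illegal
(3,7): no bracket -> illegal
(4,2): flips 1 -> legal
(4,6): no bracket -> illegal
(5,2): no bracket -> illegal
(5,3): no bracket -> illegal
(5,6): no bracket -> illegal
(5,7): no bracket -> illegal
W mobility = 6

Answer: B=6 W=6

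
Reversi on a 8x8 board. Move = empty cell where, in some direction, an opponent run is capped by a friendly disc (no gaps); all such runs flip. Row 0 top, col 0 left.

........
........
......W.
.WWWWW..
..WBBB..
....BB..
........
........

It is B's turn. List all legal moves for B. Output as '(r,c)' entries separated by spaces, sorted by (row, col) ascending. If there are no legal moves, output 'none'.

(1,5): no bracket -> illegal
(1,6): no bracket -> illegal
(1,7): flips 2 -> legal
(2,0): no bracket -> illegal
(2,1): flips 1 -> legal
(2,2): flips 1 -> legal
(2,3): flips 2 -> legal
(2,4): flips 1 -> legal
(2,5): flips 2 -> legal
(2,7): no bracket -> illegal
(3,0): no bracket -> illegal
(3,6): no bracket -> illegal
(3,7): no bracket -> illegal
(4,0): no bracket -> illegal
(4,1): flips 1 -> legal
(4,6): no bracket -> illegal
(5,1): no bracket -> illegal
(5,2): no bracket -> illegal
(5,3): no bracket -> illegal

Answer: (1,7) (2,1) (2,2) (2,3) (2,4) (2,5) (4,1)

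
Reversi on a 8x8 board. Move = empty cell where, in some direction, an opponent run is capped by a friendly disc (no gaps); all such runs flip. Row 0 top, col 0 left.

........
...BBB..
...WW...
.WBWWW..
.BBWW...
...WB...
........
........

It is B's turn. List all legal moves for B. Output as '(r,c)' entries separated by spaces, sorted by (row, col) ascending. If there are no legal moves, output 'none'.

(1,2): no bracket -> illegal
(2,0): flips 1 -> legal
(2,1): flips 1 -> legal
(2,2): no bracket -> illegal
(2,5): no bracket -> illegal
(2,6): no bracket -> illegal
(3,0): flips 1 -> legal
(3,6): flips 3 -> legal
(4,0): no bracket -> illegal
(4,5): flips 2 -> legal
(4,6): flips 2 -> legal
(5,2): flips 1 -> legal
(5,5): no bracket -> illegal
(6,2): no bracket -> illegal
(6,3): flips 4 -> legal
(6,4): flips 1 -> legal

Answer: (2,0) (2,1) (3,0) (3,6) (4,5) (4,6) (5,2) (6,3) (6,4)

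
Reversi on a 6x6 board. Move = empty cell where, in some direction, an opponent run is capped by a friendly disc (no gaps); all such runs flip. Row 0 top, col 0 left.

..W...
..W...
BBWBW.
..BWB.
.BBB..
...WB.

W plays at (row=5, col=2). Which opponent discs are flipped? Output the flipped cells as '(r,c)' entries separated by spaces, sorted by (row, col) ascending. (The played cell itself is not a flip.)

Answer: (3,2) (4,2)

Derivation:
Dir NW: opp run (4,1), next='.' -> no flip
Dir N: opp run (4,2) (3,2) capped by W -> flip
Dir NE: opp run (4,3) (3,4), next='.' -> no flip
Dir W: first cell '.' (not opp) -> no flip
Dir E: first cell 'W' (not opp) -> no flip
Dir SW: edge -> no flip
Dir S: edge -> no flip
Dir SE: edge -> no flip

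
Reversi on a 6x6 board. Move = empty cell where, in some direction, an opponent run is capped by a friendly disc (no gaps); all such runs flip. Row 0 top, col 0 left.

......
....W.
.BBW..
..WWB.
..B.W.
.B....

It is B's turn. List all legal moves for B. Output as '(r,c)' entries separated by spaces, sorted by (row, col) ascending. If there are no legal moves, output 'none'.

(0,3): no bracket -> illegal
(0,4): no bracket -> illegal
(0,5): no bracket -> illegal
(1,2): flips 1 -> legal
(1,3): no bracket -> illegal
(1,5): no bracket -> illegal
(2,4): flips 2 -> legal
(2,5): no bracket -> illegal
(3,1): flips 2 -> legal
(3,5): no bracket -> illegal
(4,1): no bracket -> illegal
(4,3): flips 1 -> legal
(4,5): no bracket -> illegal
(5,3): no bracket -> illegal
(5,4): flips 1 -> legal
(5,5): flips 2 -> legal

Answer: (1,2) (2,4) (3,1) (4,3) (5,4) (5,5)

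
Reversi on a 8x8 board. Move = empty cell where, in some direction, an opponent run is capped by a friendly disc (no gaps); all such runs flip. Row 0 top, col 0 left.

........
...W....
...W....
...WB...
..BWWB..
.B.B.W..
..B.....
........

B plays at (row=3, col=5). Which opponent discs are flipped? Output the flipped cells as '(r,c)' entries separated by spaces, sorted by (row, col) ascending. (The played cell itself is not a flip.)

Answer: (4,4)

Derivation:
Dir NW: first cell '.' (not opp) -> no flip
Dir N: first cell '.' (not opp) -> no flip
Dir NE: first cell '.' (not opp) -> no flip
Dir W: first cell 'B' (not opp) -> no flip
Dir E: first cell '.' (not opp) -> no flip
Dir SW: opp run (4,4) capped by B -> flip
Dir S: first cell 'B' (not opp) -> no flip
Dir SE: first cell '.' (not opp) -> no flip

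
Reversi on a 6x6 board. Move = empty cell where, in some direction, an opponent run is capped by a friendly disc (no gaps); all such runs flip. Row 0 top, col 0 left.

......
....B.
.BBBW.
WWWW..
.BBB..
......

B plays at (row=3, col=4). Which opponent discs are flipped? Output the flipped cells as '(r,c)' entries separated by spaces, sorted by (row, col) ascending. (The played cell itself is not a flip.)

Answer: (2,4)

Derivation:
Dir NW: first cell 'B' (not opp) -> no flip
Dir N: opp run (2,4) capped by B -> flip
Dir NE: first cell '.' (not opp) -> no flip
Dir W: opp run (3,3) (3,2) (3,1) (3,0), next=edge -> no flip
Dir E: first cell '.' (not opp) -> no flip
Dir SW: first cell 'B' (not opp) -> no flip
Dir S: first cell '.' (not opp) -> no flip
Dir SE: first cell '.' (not opp) -> no flip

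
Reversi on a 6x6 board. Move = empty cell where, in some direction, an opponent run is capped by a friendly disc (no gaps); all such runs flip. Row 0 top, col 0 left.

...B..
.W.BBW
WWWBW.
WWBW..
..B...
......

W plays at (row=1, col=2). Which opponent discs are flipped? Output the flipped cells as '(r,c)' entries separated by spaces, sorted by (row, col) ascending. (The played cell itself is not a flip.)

Dir NW: first cell '.' (not opp) -> no flip
Dir N: first cell '.' (not opp) -> no flip
Dir NE: opp run (0,3), next=edge -> no flip
Dir W: first cell 'W' (not opp) -> no flip
Dir E: opp run (1,3) (1,4) capped by W -> flip
Dir SW: first cell 'W' (not opp) -> no flip
Dir S: first cell 'W' (not opp) -> no flip
Dir SE: opp run (2,3), next='.' -> no flip

Answer: (1,3) (1,4)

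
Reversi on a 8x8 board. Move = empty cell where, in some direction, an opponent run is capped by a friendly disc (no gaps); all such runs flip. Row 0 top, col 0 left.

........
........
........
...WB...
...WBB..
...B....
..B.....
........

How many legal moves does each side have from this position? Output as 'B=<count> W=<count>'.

-- B to move --
(2,2): flips 1 -> legal
(2,3): flips 2 -> legal
(2,4): no bracket -> illegal
(3,2): flips 1 -> legal
(4,2): flips 1 -> legal
(5,2): flips 1 -> legal
(5,4): no bracket -> illegal
B mobility = 5
-- W to move --
(2,3): no bracket -> illegal
(2,4): no bracket -> illegal
(2,5): flips 1 -> legal
(3,5): flips 1 -> legal
(3,6): no bracket -> illegal
(4,2): no bracket -> illegal
(4,6): flips 2 -> legal
(5,1): no bracket -> illegal
(5,2): no bracket -> illegal
(5,4): no bracket -> illegal
(5,5): flips 1 -> legal
(5,6): no bracket -> illegal
(6,1): no bracket -> illegal
(6,3): flips 1 -> legal
(6,4): no bracket -> illegal
(7,1): no bracket -> illegal
(7,2): no bracket -> illegal
(7,3): no bracket -> illegal
W mobility = 5

Answer: B=5 W=5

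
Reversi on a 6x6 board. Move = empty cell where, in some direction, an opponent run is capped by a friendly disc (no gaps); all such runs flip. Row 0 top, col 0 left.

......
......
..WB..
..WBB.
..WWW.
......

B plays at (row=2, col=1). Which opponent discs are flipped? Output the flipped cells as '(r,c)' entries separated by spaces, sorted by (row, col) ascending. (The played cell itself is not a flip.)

Dir NW: first cell '.' (not opp) -> no flip
Dir N: first cell '.' (not opp) -> no flip
Dir NE: first cell '.' (not opp) -> no flip
Dir W: first cell '.' (not opp) -> no flip
Dir E: opp run (2,2) capped by B -> flip
Dir SW: first cell '.' (not opp) -> no flip
Dir S: first cell '.' (not opp) -> no flip
Dir SE: opp run (3,2) (4,3), next='.' -> no flip

Answer: (2,2)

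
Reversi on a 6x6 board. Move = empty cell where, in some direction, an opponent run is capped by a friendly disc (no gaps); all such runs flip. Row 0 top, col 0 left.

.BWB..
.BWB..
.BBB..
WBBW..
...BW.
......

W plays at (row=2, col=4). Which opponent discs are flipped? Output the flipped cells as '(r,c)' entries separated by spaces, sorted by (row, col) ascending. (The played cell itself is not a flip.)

Dir NW: opp run (1,3) capped by W -> flip
Dir N: first cell '.' (not opp) -> no flip
Dir NE: first cell '.' (not opp) -> no flip
Dir W: opp run (2,3) (2,2) (2,1), next='.' -> no flip
Dir E: first cell '.' (not opp) -> no flip
Dir SW: first cell 'W' (not opp) -> no flip
Dir S: first cell '.' (not opp) -> no flip
Dir SE: first cell '.' (not opp) -> no flip

Answer: (1,3)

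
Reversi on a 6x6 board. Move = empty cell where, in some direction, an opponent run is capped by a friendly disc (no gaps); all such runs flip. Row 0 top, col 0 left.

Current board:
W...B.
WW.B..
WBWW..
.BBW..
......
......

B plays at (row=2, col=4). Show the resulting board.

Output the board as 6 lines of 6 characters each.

Answer: W...B.
WW.B..
WBBBB.
.BBW..
......
......

Derivation:
Place B at (2,4); scan 8 dirs for brackets.
Dir NW: first cell 'B' (not opp) -> no flip
Dir N: first cell '.' (not opp) -> no flip
Dir NE: first cell '.' (not opp) -> no flip
Dir W: opp run (2,3) (2,2) capped by B -> flip
Dir E: first cell '.' (not opp) -> no flip
Dir SW: opp run (3,3), next='.' -> no flip
Dir S: first cell '.' (not opp) -> no flip
Dir SE: first cell '.' (not opp) -> no flip
All flips: (2,2) (2,3)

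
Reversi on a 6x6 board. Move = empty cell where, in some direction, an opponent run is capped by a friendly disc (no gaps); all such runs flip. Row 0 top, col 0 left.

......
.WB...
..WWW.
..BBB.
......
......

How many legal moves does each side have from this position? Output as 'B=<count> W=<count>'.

Answer: B=5 W=8

Derivation:
-- B to move --
(0,0): flips 2 -> legal
(0,1): no bracket -> illegal
(0,2): no bracket -> illegal
(1,0): flips 1 -> legal
(1,3): flips 1 -> legal
(1,4): flips 2 -> legal
(1,5): flips 1 -> legal
(2,0): no bracket -> illegal
(2,1): no bracket -> illegal
(2,5): no bracket -> illegal
(3,1): no bracket -> illegal
(3,5): no bracket -> illegal
B mobility = 5
-- W to move --
(0,1): flips 1 -> legal
(0,2): flips 1 -> legal
(0,3): no bracket -> illegal
(1,3): flips 1 -> legal
(2,1): no bracket -> illegal
(2,5): no bracket -> illegal
(3,1): no bracket -> illegal
(3,5): no bracket -> illegal
(4,1): flips 1 -> legal
(4,2): flips 2 -> legal
(4,3): flips 1 -> legal
(4,4): flips 2 -> legal
(4,5): flips 1 -> legal
W mobility = 8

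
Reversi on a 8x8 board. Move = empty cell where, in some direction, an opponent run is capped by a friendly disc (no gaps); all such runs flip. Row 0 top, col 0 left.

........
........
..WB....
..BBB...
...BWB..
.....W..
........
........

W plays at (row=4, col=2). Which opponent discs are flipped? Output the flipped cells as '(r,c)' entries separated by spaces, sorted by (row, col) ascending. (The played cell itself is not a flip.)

Dir NW: first cell '.' (not opp) -> no flip
Dir N: opp run (3,2) capped by W -> flip
Dir NE: opp run (3,3), next='.' -> no flip
Dir W: first cell '.' (not opp) -> no flip
Dir E: opp run (4,3) capped by W -> flip
Dir SW: first cell '.' (not opp) -> no flip
Dir S: first cell '.' (not opp) -> no flip
Dir SE: first cell '.' (not opp) -> no flip

Answer: (3,2) (4,3)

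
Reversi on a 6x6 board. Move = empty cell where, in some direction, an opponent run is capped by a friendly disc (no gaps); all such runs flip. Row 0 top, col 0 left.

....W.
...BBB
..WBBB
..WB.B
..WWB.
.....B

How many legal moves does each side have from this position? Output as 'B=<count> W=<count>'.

-- B to move --
(0,3): no bracket -> illegal
(0,5): no bracket -> illegal
(1,1): flips 1 -> legal
(1,2): no bracket -> illegal
(2,1): flips 1 -> legal
(3,1): flips 2 -> legal
(3,4): no bracket -> illegal
(4,1): flips 3 -> legal
(5,1): flips 1 -> legal
(5,2): no bracket -> illegal
(5,3): flips 1 -> legal
(5,4): no bracket -> illegal
B mobility = 6
-- W to move --
(0,2): no bracket -> illegal
(0,3): flips 3 -> legal
(0,5): flips 2 -> legal
(1,2): no bracket -> illegal
(3,4): flips 3 -> legal
(4,5): flips 1 -> legal
(5,3): no bracket -> illegal
(5,4): no bracket -> illegal
W mobility = 4

Answer: B=6 W=4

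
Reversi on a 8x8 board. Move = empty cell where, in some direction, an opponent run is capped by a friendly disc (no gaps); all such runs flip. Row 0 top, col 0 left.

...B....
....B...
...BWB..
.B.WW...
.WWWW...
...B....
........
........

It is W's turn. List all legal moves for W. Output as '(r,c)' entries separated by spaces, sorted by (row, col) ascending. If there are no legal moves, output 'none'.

(0,2): no bracket -> illegal
(0,4): flips 1 -> legal
(0,5): no bracket -> illegal
(1,2): flips 1 -> legal
(1,3): flips 1 -> legal
(1,5): no bracket -> illegal
(1,6): flips 1 -> legal
(2,0): flips 1 -> legal
(2,1): flips 1 -> legal
(2,2): flips 1 -> legal
(2,6): flips 1 -> legal
(3,0): no bracket -> illegal
(3,2): no bracket -> illegal
(3,5): no bracket -> illegal
(3,6): no bracket -> illegal
(4,0): no bracket -> illegal
(5,2): no bracket -> illegal
(5,4): no bracket -> illegal
(6,2): flips 1 -> legal
(6,3): flips 1 -> legal
(6,4): flips 1 -> legal

Answer: (0,4) (1,2) (1,3) (1,6) (2,0) (2,1) (2,2) (2,6) (6,2) (6,3) (6,4)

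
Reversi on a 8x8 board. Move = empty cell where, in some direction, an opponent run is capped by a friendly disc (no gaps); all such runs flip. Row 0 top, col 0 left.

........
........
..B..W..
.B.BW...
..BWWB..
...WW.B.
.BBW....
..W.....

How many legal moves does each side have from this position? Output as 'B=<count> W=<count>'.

Answer: B=5 W=12

Derivation:
-- B to move --
(1,4): no bracket -> illegal
(1,5): no bracket -> illegal
(1,6): no bracket -> illegal
(2,3): flips 1 -> legal
(2,4): no bracket -> illegal
(2,6): no bracket -> illegal
(3,2): no bracket -> illegal
(3,5): flips 3 -> legal
(3,6): no bracket -> illegal
(5,2): no bracket -> illegal
(5,5): flips 1 -> legal
(6,4): flips 2 -> legal
(6,5): no bracket -> illegal
(7,1): no bracket -> illegal
(7,3): flips 3 -> legal
(7,4): no bracket -> illegal
B mobility = 5
-- W to move --
(1,1): flips 2 -> legal
(1,2): no bracket -> illegal
(1,3): no bracket -> illegal
(2,0): flips 2 -> legal
(2,1): no bracket -> illegal
(2,3): flips 1 -> legal
(2,4): no bracket -> illegal
(3,0): no bracket -> illegal
(3,2): flips 1 -> legal
(3,5): no bracket -> illegal
(3,6): flips 1 -> legal
(4,0): no bracket -> illegal
(4,1): flips 1 -> legal
(4,6): flips 1 -> legal
(4,7): no bracket -> illegal
(5,0): flips 1 -> legal
(5,1): no bracket -> illegal
(5,2): flips 1 -> legal
(5,5): no bracket -> illegal
(5,7): no bracket -> illegal
(6,0): flips 2 -> legal
(6,5): no bracket -> illegal
(6,6): no bracket -> illegal
(6,7): flips 2 -> legal
(7,0): no bracket -> illegal
(7,1): flips 1 -> legal
(7,3): no bracket -> illegal
W mobility = 12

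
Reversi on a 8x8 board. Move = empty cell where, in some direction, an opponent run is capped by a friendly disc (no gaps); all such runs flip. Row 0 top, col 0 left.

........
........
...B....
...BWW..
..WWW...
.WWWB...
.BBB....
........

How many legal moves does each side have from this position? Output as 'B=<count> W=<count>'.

-- B to move --
(2,4): flips 2 -> legal
(2,5): flips 3 -> legal
(2,6): flips 3 -> legal
(3,1): no bracket -> illegal
(3,2): flips 3 -> legal
(3,6): flips 2 -> legal
(4,0): flips 1 -> legal
(4,1): flips 2 -> legal
(4,5): flips 1 -> legal
(4,6): no bracket -> illegal
(5,0): flips 3 -> legal
(5,5): flips 1 -> legal
(6,0): flips 2 -> legal
(6,4): no bracket -> illegal
B mobility = 11
-- W to move --
(1,2): flips 1 -> legal
(1,3): flips 2 -> legal
(1,4): no bracket -> illegal
(2,2): flips 1 -> legal
(2,4): flips 1 -> legal
(3,2): flips 1 -> legal
(4,5): no bracket -> illegal
(5,0): no bracket -> illegal
(5,5): flips 1 -> legal
(6,0): no bracket -> illegal
(6,4): flips 1 -> legal
(6,5): flips 1 -> legal
(7,0): flips 1 -> legal
(7,1): flips 2 -> legal
(7,2): flips 1 -> legal
(7,3): flips 2 -> legal
(7,4): flips 1 -> legal
W mobility = 13

Answer: B=11 W=13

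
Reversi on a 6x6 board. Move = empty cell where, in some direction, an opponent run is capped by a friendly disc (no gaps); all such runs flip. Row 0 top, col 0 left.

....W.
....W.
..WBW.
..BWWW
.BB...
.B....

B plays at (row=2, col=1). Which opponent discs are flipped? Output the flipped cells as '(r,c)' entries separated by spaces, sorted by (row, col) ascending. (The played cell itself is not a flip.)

Answer: (2,2)

Derivation:
Dir NW: first cell '.' (not opp) -> no flip
Dir N: first cell '.' (not opp) -> no flip
Dir NE: first cell '.' (not opp) -> no flip
Dir W: first cell '.' (not opp) -> no flip
Dir E: opp run (2,2) capped by B -> flip
Dir SW: first cell '.' (not opp) -> no flip
Dir S: first cell '.' (not opp) -> no flip
Dir SE: first cell 'B' (not opp) -> no flip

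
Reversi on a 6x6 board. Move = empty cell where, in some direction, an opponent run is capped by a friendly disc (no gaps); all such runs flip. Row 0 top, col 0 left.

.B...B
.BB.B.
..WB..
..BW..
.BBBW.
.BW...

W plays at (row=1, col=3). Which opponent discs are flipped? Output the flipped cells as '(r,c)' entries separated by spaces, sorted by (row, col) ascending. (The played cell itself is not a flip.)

Answer: (2,3)

Derivation:
Dir NW: first cell '.' (not opp) -> no flip
Dir N: first cell '.' (not opp) -> no flip
Dir NE: first cell '.' (not opp) -> no flip
Dir W: opp run (1,2) (1,1), next='.' -> no flip
Dir E: opp run (1,4), next='.' -> no flip
Dir SW: first cell 'W' (not opp) -> no flip
Dir S: opp run (2,3) capped by W -> flip
Dir SE: first cell '.' (not opp) -> no flip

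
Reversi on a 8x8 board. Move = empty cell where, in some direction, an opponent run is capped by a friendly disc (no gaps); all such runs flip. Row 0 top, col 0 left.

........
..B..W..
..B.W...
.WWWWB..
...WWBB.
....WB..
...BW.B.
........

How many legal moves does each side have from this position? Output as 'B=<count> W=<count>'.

-- B to move --
(0,4): no bracket -> illegal
(0,5): no bracket -> illegal
(0,6): no bracket -> illegal
(1,3): flips 1 -> legal
(1,4): no bracket -> illegal
(1,6): no bracket -> illegal
(2,0): no bracket -> illegal
(2,1): no bracket -> illegal
(2,3): flips 1 -> legal
(2,5): no bracket -> illegal
(2,6): no bracket -> illegal
(3,0): flips 4 -> legal
(4,0): flips 1 -> legal
(4,1): no bracket -> illegal
(4,2): flips 3 -> legal
(5,2): no bracket -> illegal
(5,3): flips 2 -> legal
(6,5): flips 1 -> legal
(7,3): flips 1 -> legal
(7,4): no bracket -> illegal
(7,5): no bracket -> illegal
B mobility = 8
-- W to move --
(0,1): no bracket -> illegal
(0,2): flips 2 -> legal
(0,3): no bracket -> illegal
(1,1): flips 1 -> legal
(1,3): flips 1 -> legal
(2,1): no bracket -> illegal
(2,3): no bracket -> illegal
(2,5): no bracket -> illegal
(2,6): flips 1 -> legal
(3,6): flips 2 -> legal
(3,7): flips 2 -> legal
(4,7): flips 2 -> legal
(5,2): no bracket -> illegal
(5,3): no bracket -> illegal
(5,6): flips 2 -> legal
(5,7): flips 2 -> legal
(6,2): flips 1 -> legal
(6,5): no bracket -> illegal
(6,7): no bracket -> illegal
(7,2): flips 1 -> legal
(7,3): no bracket -> illegal
(7,4): no bracket -> illegal
(7,5): no bracket -> illegal
(7,6): no bracket -> illegal
(7,7): flips 2 -> legal
W mobility = 12

Answer: B=8 W=12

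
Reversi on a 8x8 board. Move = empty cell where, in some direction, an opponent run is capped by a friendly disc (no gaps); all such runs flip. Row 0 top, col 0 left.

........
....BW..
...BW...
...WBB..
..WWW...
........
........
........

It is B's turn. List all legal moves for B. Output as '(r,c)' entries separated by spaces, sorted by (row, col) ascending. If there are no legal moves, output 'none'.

Answer: (1,3) (1,6) (2,5) (3,2) (5,2) (5,3) (5,4)

Derivation:
(0,4): no bracket -> illegal
(0,5): no bracket -> illegal
(0,6): no bracket -> illegal
(1,3): flips 1 -> legal
(1,6): flips 1 -> legal
(2,2): no bracket -> illegal
(2,5): flips 1 -> legal
(2,6): no bracket -> illegal
(3,1): no bracket -> illegal
(3,2): flips 1 -> legal
(4,1): no bracket -> illegal
(4,5): no bracket -> illegal
(5,1): no bracket -> illegal
(5,2): flips 1 -> legal
(5,3): flips 3 -> legal
(5,4): flips 1 -> legal
(5,5): no bracket -> illegal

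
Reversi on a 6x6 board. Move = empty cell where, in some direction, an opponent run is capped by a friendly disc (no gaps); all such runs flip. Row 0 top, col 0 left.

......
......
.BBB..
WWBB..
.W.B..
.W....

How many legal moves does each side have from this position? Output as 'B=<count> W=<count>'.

-- B to move --
(2,0): no bracket -> illegal
(4,0): flips 1 -> legal
(4,2): no bracket -> illegal
(5,0): flips 1 -> legal
(5,2): no bracket -> illegal
B mobility = 2
-- W to move --
(1,0): no bracket -> illegal
(1,1): flips 1 -> legal
(1,2): flips 1 -> legal
(1,3): flips 1 -> legal
(1,4): flips 2 -> legal
(2,0): no bracket -> illegal
(2,4): no bracket -> illegal
(3,4): flips 2 -> legal
(4,2): no bracket -> illegal
(4,4): no bracket -> illegal
(5,2): no bracket -> illegal
(5,3): no bracket -> illegal
(5,4): no bracket -> illegal
W mobility = 5

Answer: B=2 W=5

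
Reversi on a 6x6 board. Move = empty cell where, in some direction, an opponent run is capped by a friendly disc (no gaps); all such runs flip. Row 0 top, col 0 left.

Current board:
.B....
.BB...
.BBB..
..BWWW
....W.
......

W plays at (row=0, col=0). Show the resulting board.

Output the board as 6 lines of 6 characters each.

Answer: WB....
.WB...
.BWB..
..BWWW
....W.
......

Derivation:
Place W at (0,0); scan 8 dirs for brackets.
Dir NW: edge -> no flip
Dir N: edge -> no flip
Dir NE: edge -> no flip
Dir W: edge -> no flip
Dir E: opp run (0,1), next='.' -> no flip
Dir SW: edge -> no flip
Dir S: first cell '.' (not opp) -> no flip
Dir SE: opp run (1,1) (2,2) capped by W -> flip
All flips: (1,1) (2,2)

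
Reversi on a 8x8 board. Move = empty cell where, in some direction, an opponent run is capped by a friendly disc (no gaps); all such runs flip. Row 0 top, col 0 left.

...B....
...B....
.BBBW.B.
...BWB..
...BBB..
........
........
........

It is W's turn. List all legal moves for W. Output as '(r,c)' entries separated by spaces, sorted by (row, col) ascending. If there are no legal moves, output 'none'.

Answer: (0,2) (1,2) (2,0) (3,2) (3,6) (4,2) (4,6) (5,2) (5,4) (5,6)

Derivation:
(0,2): flips 1 -> legal
(0,4): no bracket -> illegal
(1,0): no bracket -> illegal
(1,1): no bracket -> illegal
(1,2): flips 1 -> legal
(1,4): no bracket -> illegal
(1,5): no bracket -> illegal
(1,6): no bracket -> illegal
(1,7): no bracket -> illegal
(2,0): flips 3 -> legal
(2,5): no bracket -> illegal
(2,7): no bracket -> illegal
(3,0): no bracket -> illegal
(3,1): no bracket -> illegal
(3,2): flips 1 -> legal
(3,6): flips 1 -> legal
(3,7): no bracket -> illegal
(4,2): flips 1 -> legal
(4,6): flips 1 -> legal
(5,2): flips 1 -> legal
(5,3): no bracket -> illegal
(5,4): flips 1 -> legal
(5,5): no bracket -> illegal
(5,6): flips 1 -> legal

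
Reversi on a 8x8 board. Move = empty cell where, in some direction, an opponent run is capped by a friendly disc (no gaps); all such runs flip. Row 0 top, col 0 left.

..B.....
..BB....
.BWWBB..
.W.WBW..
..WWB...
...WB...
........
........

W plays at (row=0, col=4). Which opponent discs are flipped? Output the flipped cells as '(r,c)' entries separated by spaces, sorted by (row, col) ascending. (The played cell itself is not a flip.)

Answer: (1,3)

Derivation:
Dir NW: edge -> no flip
Dir N: edge -> no flip
Dir NE: edge -> no flip
Dir W: first cell '.' (not opp) -> no flip
Dir E: first cell '.' (not opp) -> no flip
Dir SW: opp run (1,3) capped by W -> flip
Dir S: first cell '.' (not opp) -> no flip
Dir SE: first cell '.' (not opp) -> no flip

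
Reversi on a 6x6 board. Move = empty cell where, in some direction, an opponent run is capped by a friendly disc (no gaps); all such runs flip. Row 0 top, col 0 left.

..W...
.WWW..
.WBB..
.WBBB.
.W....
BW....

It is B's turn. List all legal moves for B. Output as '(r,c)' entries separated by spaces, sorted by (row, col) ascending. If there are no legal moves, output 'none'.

(0,0): flips 1 -> legal
(0,1): flips 1 -> legal
(0,3): flips 1 -> legal
(0,4): flips 1 -> legal
(1,0): flips 1 -> legal
(1,4): no bracket -> illegal
(2,0): flips 1 -> legal
(2,4): no bracket -> illegal
(3,0): flips 1 -> legal
(4,0): flips 1 -> legal
(4,2): no bracket -> illegal
(5,2): flips 1 -> legal

Answer: (0,0) (0,1) (0,3) (0,4) (1,0) (2,0) (3,0) (4,0) (5,2)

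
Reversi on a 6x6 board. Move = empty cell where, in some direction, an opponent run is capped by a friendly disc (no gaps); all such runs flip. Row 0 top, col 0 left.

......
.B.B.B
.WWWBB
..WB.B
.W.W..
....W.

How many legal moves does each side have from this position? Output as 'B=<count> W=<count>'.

Answer: B=3 W=6

Derivation:
-- B to move --
(1,0): no bracket -> illegal
(1,2): no bracket -> illegal
(1,4): no bracket -> illegal
(2,0): flips 3 -> legal
(3,0): no bracket -> illegal
(3,1): flips 3 -> legal
(3,4): no bracket -> illegal
(4,0): no bracket -> illegal
(4,2): no bracket -> illegal
(4,4): no bracket -> illegal
(4,5): no bracket -> illegal
(5,0): no bracket -> illegal
(5,1): no bracket -> illegal
(5,2): no bracket -> illegal
(5,3): flips 1 -> legal
(5,5): no bracket -> illegal
B mobility = 3
-- W to move --
(0,0): flips 1 -> legal
(0,1): flips 1 -> legal
(0,2): no bracket -> illegal
(0,3): flips 1 -> legal
(0,4): flips 1 -> legal
(0,5): no bracket -> illegal
(1,0): no bracket -> illegal
(1,2): no bracket -> illegal
(1,4): no bracket -> illegal
(2,0): no bracket -> illegal
(3,4): flips 1 -> legal
(4,2): no bracket -> illegal
(4,4): flips 1 -> legal
(4,5): no bracket -> illegal
W mobility = 6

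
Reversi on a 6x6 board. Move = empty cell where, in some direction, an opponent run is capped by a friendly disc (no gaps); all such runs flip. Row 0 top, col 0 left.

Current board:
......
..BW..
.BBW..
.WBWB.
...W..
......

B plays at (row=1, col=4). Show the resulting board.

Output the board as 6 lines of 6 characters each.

Answer: ......
..BBB.
.BBB..
.WBWB.
...W..
......

Derivation:
Place B at (1,4); scan 8 dirs for brackets.
Dir NW: first cell '.' (not opp) -> no flip
Dir N: first cell '.' (not opp) -> no flip
Dir NE: first cell '.' (not opp) -> no flip
Dir W: opp run (1,3) capped by B -> flip
Dir E: first cell '.' (not opp) -> no flip
Dir SW: opp run (2,3) capped by B -> flip
Dir S: first cell '.' (not opp) -> no flip
Dir SE: first cell '.' (not opp) -> no flip
All flips: (1,3) (2,3)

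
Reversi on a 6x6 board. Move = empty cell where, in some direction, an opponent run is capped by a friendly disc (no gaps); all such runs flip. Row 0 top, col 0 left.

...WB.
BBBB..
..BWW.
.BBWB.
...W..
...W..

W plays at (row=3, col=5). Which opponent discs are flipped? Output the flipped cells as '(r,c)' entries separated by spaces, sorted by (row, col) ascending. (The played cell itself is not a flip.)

Answer: (3,4)

Derivation:
Dir NW: first cell 'W' (not opp) -> no flip
Dir N: first cell '.' (not opp) -> no flip
Dir NE: edge -> no flip
Dir W: opp run (3,4) capped by W -> flip
Dir E: edge -> no flip
Dir SW: first cell '.' (not opp) -> no flip
Dir S: first cell '.' (not opp) -> no flip
Dir SE: edge -> no flip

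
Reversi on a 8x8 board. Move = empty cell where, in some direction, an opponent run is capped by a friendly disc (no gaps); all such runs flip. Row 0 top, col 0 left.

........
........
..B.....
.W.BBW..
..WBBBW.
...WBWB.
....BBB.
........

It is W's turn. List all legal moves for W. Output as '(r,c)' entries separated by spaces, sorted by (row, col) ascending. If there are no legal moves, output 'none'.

Answer: (1,1) (1,3) (2,3) (2,4) (3,2) (5,7) (7,3) (7,5) (7,6) (7,7)

Derivation:
(1,1): flips 3 -> legal
(1,2): no bracket -> illegal
(1,3): flips 1 -> legal
(2,1): no bracket -> illegal
(2,3): flips 2 -> legal
(2,4): flips 1 -> legal
(2,5): no bracket -> illegal
(3,2): flips 2 -> legal
(3,6): no bracket -> illegal
(4,7): no bracket -> illegal
(5,2): no bracket -> illegal
(5,7): flips 1 -> legal
(6,3): no bracket -> illegal
(6,7): no bracket -> illegal
(7,3): flips 1 -> legal
(7,4): no bracket -> illegal
(7,5): flips 2 -> legal
(7,6): flips 2 -> legal
(7,7): flips 1 -> legal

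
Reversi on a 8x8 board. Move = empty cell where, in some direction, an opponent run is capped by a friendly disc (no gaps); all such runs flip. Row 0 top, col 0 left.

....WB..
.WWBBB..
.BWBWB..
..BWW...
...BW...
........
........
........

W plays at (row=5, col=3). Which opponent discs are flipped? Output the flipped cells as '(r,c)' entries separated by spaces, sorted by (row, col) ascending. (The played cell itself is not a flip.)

Dir NW: first cell '.' (not opp) -> no flip
Dir N: opp run (4,3) capped by W -> flip
Dir NE: first cell 'W' (not opp) -> no flip
Dir W: first cell '.' (not opp) -> no flip
Dir E: first cell '.' (not opp) -> no flip
Dir SW: first cell '.' (not opp) -> no flip
Dir S: first cell '.' (not opp) -> no flip
Dir SE: first cell '.' (not opp) -> no flip

Answer: (4,3)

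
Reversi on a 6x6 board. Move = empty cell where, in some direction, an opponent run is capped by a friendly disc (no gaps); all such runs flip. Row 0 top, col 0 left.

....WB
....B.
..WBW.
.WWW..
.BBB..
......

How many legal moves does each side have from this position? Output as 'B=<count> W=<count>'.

Answer: B=7 W=6

Derivation:
-- B to move --
(0,3): flips 1 -> legal
(1,1): no bracket -> illegal
(1,2): flips 2 -> legal
(1,3): no bracket -> illegal
(1,5): flips 2 -> legal
(2,0): flips 1 -> legal
(2,1): flips 3 -> legal
(2,5): flips 1 -> legal
(3,0): no bracket -> illegal
(3,4): flips 1 -> legal
(3,5): no bracket -> illegal
(4,0): no bracket -> illegal
(4,4): no bracket -> illegal
B mobility = 7
-- W to move --
(0,3): no bracket -> illegal
(1,2): no bracket -> illegal
(1,3): flips 1 -> legal
(1,5): no bracket -> illegal
(2,5): no bracket -> illegal
(3,0): no bracket -> illegal
(3,4): no bracket -> illegal
(4,0): no bracket -> illegal
(4,4): no bracket -> illegal
(5,0): flips 1 -> legal
(5,1): flips 2 -> legal
(5,2): flips 1 -> legal
(5,3): flips 2 -> legal
(5,4): flips 1 -> legal
W mobility = 6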